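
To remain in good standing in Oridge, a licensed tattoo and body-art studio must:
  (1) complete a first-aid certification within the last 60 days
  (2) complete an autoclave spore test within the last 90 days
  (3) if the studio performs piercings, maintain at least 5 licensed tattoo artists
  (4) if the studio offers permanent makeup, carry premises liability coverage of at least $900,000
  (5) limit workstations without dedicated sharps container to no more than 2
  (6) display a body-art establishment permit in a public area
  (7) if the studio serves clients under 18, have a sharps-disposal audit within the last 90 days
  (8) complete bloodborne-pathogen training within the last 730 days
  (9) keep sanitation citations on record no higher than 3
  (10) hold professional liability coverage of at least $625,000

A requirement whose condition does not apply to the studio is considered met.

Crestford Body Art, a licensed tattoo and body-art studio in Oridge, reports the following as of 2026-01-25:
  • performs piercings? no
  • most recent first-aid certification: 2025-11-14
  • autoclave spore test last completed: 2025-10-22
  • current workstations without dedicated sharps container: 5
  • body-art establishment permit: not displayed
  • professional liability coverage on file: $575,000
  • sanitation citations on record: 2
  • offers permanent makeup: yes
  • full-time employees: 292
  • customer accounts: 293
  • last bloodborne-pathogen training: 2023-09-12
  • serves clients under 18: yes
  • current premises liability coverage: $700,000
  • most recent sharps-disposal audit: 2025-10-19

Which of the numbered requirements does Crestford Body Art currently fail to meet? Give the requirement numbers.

1, 2, 4, 5, 6, 7, 8, 10

1. first-aid certification 72 days ago vs limit 60 → not met
2. autoclave spore test 95 days ago vs limit 90 → not met
3. condition 'performs piercings' does not hold → requirement n/a → met
4. condition 'offers permanent makeup' holds; premises liability coverage $700,000 < $900,000 → not met
5. workstations without dedicated sharps container 5 > 2 → not met
6. body-art establishment permit absent → not met
7. condition 'serves clients under 18' holds; sharps-disposal audit 98 days ago vs limit 90 → not met
8. bloodborne-pathogen training 866 days ago vs limit 730 → not met
9. sanitation citations on record 2 ≤ 3 → met
10. professional liability coverage $575,000 < $625,000 → not met
Not met: 1, 2, 4, 5, 6, 7, 8, 10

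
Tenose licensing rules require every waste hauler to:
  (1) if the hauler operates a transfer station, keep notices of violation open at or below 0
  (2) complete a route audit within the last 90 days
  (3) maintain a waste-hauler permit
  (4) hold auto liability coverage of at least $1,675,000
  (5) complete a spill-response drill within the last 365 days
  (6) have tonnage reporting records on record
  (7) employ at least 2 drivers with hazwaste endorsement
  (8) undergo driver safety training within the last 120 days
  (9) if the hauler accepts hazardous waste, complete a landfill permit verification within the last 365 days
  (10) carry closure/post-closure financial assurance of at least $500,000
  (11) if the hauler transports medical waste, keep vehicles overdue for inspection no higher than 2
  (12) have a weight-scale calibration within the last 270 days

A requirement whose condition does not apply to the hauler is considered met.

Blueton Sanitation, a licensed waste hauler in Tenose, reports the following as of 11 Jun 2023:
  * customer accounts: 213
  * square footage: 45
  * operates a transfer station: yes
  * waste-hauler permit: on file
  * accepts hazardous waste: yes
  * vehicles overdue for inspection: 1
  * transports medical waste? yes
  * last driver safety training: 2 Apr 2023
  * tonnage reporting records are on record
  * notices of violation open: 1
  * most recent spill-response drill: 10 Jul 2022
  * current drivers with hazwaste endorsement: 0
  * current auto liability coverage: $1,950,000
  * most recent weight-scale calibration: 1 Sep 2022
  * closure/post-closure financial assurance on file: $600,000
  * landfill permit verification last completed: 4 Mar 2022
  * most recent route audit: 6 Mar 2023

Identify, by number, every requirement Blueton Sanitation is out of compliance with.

1, 2, 7, 9, 12

1. condition 'operates a transfer station' holds; notices of violation open 1 > 0 → not met
2. route audit 97 days ago vs limit 90 → not met
3. waste-hauler permit present → met
4. auto liability coverage $1,950,000 ≥ $1,675,000 → met
5. spill-response drill 336 days ago vs limit 365 → met
6. tonnage reporting records present → met
7. drivers with hazwaste endorsement 0 < 2 → not met
8. driver safety training 70 days ago vs limit 120 → met
9. condition 'accepts hazardous waste' holds; landfill permit verification 464 days ago vs limit 365 → not met
10. closure/post-closure financial assurance $600,000 ≥ $500,000 → met
11. condition 'transports medical waste' holds; vehicles overdue for inspection 1 ≤ 2 → met
12. weight-scale calibration 283 days ago vs limit 270 → not met
Not met: 1, 2, 7, 9, 12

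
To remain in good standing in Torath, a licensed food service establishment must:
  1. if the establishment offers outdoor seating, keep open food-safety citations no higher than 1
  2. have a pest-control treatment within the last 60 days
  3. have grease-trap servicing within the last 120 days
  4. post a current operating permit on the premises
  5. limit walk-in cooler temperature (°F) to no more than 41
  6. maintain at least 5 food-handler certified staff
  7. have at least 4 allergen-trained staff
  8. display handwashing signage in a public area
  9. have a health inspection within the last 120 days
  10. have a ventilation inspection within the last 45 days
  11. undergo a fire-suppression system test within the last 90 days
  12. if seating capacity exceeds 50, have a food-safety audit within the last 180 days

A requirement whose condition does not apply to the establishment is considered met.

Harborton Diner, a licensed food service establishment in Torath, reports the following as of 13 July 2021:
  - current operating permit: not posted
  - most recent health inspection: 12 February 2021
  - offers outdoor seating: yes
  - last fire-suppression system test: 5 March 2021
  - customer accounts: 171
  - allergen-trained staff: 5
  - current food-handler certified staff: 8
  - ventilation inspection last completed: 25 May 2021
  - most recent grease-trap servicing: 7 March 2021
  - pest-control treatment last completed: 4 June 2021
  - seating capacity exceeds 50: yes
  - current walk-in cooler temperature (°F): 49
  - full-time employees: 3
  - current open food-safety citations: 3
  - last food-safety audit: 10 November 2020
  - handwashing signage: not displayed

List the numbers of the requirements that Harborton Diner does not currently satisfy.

1. condition 'offers outdoor seating' holds; open food-safety citations 3 > 1 → not met
2. pest-control treatment 39 days ago vs limit 60 → met
3. grease-trap servicing 128 days ago vs limit 120 → not met
4. current operating permit absent → not met
5. walk-in cooler temperature (°F) 49 > 41 → not met
6. food-handler certified staff 8 ≥ 5 → met
7. allergen-trained staff 5 ≥ 4 → met
8. handwashing signage absent → not met
9. health inspection 151 days ago vs limit 120 → not met
10. ventilation inspection 49 days ago vs limit 45 → not met
11. fire-suppression system test 130 days ago vs limit 90 → not met
12. condition 'seating capacity exceeds 50' holds; food-safety audit 245 days ago vs limit 180 → not met
Not met: 1, 3, 4, 5, 8, 9, 10, 11, 12

1, 3, 4, 5, 8, 9, 10, 11, 12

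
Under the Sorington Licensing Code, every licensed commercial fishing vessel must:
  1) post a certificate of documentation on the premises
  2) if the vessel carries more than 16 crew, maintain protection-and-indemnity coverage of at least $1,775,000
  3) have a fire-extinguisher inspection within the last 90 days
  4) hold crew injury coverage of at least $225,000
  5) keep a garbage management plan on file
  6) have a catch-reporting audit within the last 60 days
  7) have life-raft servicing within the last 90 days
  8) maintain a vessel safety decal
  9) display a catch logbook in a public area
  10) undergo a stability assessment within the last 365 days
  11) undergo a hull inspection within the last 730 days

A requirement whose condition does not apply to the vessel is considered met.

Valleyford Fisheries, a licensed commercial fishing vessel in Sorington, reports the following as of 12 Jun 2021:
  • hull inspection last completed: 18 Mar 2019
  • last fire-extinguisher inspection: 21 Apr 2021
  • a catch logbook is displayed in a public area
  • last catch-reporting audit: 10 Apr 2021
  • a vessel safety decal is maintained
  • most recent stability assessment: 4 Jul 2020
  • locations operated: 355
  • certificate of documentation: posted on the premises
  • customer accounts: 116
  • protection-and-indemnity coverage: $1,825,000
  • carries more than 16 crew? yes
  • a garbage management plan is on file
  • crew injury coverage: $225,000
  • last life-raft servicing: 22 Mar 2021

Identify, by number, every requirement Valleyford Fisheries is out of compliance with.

6, 11

1. certificate of documentation present → met
2. condition 'carries more than 16 crew' holds; protection-and-indemnity coverage $1,825,000 ≥ $1,775,000 → met
3. fire-extinguisher inspection 52 days ago vs limit 90 → met
4. crew injury coverage $225,000 ≥ $225,000 → met
5. garbage management plan present → met
6. catch-reporting audit 63 days ago vs limit 60 → not met
7. life-raft servicing 82 days ago vs limit 90 → met
8. vessel safety decal present → met
9. catch logbook present → met
10. stability assessment 343 days ago vs limit 365 → met
11. hull inspection 817 days ago vs limit 730 → not met
Not met: 6, 11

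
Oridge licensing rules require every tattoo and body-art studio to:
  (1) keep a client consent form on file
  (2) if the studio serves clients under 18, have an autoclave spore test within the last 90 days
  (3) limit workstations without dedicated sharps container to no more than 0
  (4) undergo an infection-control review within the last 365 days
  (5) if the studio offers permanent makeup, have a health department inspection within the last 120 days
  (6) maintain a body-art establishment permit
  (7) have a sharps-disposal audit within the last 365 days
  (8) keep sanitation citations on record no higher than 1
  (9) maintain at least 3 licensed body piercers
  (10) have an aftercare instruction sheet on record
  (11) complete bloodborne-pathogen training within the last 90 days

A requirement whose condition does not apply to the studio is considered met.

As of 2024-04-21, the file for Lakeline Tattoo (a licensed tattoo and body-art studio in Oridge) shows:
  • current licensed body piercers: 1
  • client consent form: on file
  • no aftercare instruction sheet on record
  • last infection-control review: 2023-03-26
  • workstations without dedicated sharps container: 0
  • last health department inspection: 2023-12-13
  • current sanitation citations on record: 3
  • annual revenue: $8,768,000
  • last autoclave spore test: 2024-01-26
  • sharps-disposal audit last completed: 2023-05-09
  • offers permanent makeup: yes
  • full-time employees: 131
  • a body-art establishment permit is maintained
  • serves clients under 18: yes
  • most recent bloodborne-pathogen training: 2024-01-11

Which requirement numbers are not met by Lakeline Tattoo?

1. client consent form present → met
2. condition 'serves clients under 18' holds; autoclave spore test 86 days ago vs limit 90 → met
3. workstations without dedicated sharps container 0 ≤ 0 → met
4. infection-control review 392 days ago vs limit 365 → not met
5. condition 'offers permanent makeup' holds; health department inspection 130 days ago vs limit 120 → not met
6. body-art establishment permit present → met
7. sharps-disposal audit 348 days ago vs limit 365 → met
8. sanitation citations on record 3 > 1 → not met
9. licensed body piercers 1 < 3 → not met
10. aftercare instruction sheet absent → not met
11. bloodborne-pathogen training 101 days ago vs limit 90 → not met
Not met: 4, 5, 8, 9, 10, 11

4, 5, 8, 9, 10, 11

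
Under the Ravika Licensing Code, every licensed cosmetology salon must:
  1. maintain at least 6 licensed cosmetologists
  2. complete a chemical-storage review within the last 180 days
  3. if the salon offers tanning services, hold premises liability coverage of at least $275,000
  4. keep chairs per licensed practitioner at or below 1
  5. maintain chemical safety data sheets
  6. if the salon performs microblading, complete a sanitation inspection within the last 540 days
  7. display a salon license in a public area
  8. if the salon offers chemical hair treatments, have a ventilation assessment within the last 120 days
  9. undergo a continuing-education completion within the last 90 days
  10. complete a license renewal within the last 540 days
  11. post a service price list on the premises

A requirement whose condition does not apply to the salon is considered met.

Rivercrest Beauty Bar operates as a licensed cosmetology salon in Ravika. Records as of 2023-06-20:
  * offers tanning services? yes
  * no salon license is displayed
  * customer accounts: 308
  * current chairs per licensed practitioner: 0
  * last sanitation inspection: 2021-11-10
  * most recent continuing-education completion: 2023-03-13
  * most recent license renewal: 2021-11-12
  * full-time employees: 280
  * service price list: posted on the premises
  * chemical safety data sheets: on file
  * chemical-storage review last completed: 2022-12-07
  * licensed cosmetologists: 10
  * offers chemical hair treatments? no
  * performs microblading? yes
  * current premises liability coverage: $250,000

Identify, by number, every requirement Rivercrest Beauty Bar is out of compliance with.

1. licensed cosmetologists 10 ≥ 6 → met
2. chemical-storage review 195 days ago vs limit 180 → not met
3. condition 'offers tanning services' holds; premises liability coverage $250,000 < $275,000 → not met
4. chairs per licensed practitioner 0 ≤ 1 → met
5. chemical safety data sheets present → met
6. condition 'performs microblading' holds; sanitation inspection 587 days ago vs limit 540 → not met
7. salon license absent → not met
8. condition 'offers chemical hair treatments' does not hold → requirement n/a → met
9. continuing-education completion 99 days ago vs limit 90 → not met
10. license renewal 585 days ago vs limit 540 → not met
11. service price list present → met
Not met: 2, 3, 6, 7, 9, 10

2, 3, 6, 7, 9, 10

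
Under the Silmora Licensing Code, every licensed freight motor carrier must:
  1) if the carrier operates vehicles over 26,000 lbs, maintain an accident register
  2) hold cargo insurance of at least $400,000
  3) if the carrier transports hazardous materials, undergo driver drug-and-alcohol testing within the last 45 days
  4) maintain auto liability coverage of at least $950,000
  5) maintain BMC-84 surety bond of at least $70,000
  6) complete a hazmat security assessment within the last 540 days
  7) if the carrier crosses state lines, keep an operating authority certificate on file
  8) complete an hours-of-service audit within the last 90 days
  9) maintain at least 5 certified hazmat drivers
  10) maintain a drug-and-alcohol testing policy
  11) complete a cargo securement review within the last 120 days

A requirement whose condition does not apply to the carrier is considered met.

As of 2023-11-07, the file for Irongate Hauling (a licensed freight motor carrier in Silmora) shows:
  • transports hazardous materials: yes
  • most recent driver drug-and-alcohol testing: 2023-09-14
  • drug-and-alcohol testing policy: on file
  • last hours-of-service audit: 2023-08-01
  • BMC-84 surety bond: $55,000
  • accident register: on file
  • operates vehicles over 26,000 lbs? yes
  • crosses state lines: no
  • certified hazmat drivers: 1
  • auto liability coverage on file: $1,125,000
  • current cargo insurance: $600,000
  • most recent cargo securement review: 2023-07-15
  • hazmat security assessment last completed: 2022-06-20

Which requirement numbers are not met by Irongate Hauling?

3, 5, 8, 9

1. condition 'operates vehicles over 26,000 lbs' holds; accident register present → met
2. cargo insurance $600,000 ≥ $400,000 → met
3. condition 'transports hazardous materials' holds; driver drug-and-alcohol testing 54 days ago vs limit 45 → not met
4. auto liability coverage $1,125,000 ≥ $950,000 → met
5. BMC-84 surety bond $55,000 < $70,000 → not met
6. hazmat security assessment 505 days ago vs limit 540 → met
7. condition 'crosses state lines' does not hold → requirement n/a → met
8. hours-of-service audit 98 days ago vs limit 90 → not met
9. certified hazmat drivers 1 < 5 → not met
10. drug-and-alcohol testing policy present → met
11. cargo securement review 115 days ago vs limit 120 → met
Not met: 3, 5, 8, 9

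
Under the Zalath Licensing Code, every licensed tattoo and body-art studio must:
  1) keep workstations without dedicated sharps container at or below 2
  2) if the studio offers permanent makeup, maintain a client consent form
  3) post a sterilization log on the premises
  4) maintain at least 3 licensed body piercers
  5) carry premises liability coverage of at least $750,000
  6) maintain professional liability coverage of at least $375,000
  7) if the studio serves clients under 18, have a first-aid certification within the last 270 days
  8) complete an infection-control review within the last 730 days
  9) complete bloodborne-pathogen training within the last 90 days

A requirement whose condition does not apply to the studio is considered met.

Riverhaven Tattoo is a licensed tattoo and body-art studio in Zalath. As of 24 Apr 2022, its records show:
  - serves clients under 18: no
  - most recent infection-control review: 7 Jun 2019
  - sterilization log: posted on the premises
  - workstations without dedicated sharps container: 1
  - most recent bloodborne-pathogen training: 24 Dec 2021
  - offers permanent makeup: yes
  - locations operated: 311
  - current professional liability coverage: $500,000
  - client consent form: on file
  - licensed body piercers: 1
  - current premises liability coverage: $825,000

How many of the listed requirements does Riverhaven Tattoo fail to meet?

1. workstations without dedicated sharps container 1 ≤ 2 → met
2. condition 'offers permanent makeup' holds; client consent form present → met
3. sterilization log present → met
4. licensed body piercers 1 < 3 → not met
5. premises liability coverage $825,000 ≥ $750,000 → met
6. professional liability coverage $500,000 ≥ $375,000 → met
7. condition 'serves clients under 18' does not hold → requirement n/a → met
8. infection-control review 1052 days ago vs limit 730 → not met
9. bloodborne-pathogen training 121 days ago vs limit 90 → not met
Not met: 3 of 9

3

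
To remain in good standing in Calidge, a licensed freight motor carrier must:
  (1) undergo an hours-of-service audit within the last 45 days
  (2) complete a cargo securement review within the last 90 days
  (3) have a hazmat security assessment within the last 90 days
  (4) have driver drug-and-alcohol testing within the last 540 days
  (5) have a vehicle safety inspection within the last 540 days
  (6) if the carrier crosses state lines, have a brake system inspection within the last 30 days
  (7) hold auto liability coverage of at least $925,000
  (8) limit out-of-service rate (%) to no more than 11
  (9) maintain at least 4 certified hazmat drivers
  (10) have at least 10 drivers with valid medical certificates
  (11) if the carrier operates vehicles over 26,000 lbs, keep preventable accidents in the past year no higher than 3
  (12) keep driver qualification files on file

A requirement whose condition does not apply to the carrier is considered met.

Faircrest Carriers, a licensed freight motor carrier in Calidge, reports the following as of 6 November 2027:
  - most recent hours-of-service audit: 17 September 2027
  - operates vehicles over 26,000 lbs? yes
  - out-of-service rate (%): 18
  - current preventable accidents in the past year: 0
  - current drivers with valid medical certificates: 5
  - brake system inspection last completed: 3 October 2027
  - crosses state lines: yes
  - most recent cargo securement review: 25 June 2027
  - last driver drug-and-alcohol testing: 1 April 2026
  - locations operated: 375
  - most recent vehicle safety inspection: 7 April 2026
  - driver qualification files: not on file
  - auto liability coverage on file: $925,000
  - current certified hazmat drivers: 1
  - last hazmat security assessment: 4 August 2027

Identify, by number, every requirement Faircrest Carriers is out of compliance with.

1, 2, 3, 4, 5, 6, 8, 9, 10, 12

1. hours-of-service audit 50 days ago vs limit 45 → not met
2. cargo securement review 134 days ago vs limit 90 → not met
3. hazmat security assessment 94 days ago vs limit 90 → not met
4. driver drug-and-alcohol testing 584 days ago vs limit 540 → not met
5. vehicle safety inspection 578 days ago vs limit 540 → not met
6. condition 'crosses state lines' holds; brake system inspection 34 days ago vs limit 30 → not met
7. auto liability coverage $925,000 ≥ $925,000 → met
8. out-of-service rate (%) 18 > 11 → not met
9. certified hazmat drivers 1 < 4 → not met
10. drivers with valid medical certificates 5 < 10 → not met
11. condition 'operates vehicles over 26,000 lbs' holds; preventable accidents in the past year 0 ≤ 3 → met
12. driver qualification files absent → not met
Not met: 1, 2, 3, 4, 5, 6, 8, 9, 10, 12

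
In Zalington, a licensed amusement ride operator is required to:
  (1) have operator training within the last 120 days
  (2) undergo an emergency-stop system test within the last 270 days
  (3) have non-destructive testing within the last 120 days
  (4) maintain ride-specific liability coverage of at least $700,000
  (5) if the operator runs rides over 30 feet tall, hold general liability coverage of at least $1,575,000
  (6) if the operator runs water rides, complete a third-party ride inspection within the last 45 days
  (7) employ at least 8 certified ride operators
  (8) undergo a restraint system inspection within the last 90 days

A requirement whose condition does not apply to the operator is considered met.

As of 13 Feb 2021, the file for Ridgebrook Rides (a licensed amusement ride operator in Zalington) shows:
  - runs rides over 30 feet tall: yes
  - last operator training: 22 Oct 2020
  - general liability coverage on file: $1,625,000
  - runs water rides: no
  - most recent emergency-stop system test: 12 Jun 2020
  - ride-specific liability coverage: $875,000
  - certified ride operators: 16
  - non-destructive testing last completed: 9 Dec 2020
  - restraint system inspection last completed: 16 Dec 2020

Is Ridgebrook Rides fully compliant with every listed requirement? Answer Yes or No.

1. operator training 114 days ago vs limit 120 → met
2. emergency-stop system test 246 days ago vs limit 270 → met
3. non-destructive testing 66 days ago vs limit 120 → met
4. ride-specific liability coverage $875,000 ≥ $700,000 → met
5. condition 'runs rides over 30 feet tall' holds; general liability coverage $1,625,000 ≥ $1,575,000 → met
6. condition 'runs water rides' does not hold → requirement n/a → met
7. certified ride operators 16 ≥ 8 → met
8. restraint system inspection 59 days ago vs limit 90 → met
All met.

Yes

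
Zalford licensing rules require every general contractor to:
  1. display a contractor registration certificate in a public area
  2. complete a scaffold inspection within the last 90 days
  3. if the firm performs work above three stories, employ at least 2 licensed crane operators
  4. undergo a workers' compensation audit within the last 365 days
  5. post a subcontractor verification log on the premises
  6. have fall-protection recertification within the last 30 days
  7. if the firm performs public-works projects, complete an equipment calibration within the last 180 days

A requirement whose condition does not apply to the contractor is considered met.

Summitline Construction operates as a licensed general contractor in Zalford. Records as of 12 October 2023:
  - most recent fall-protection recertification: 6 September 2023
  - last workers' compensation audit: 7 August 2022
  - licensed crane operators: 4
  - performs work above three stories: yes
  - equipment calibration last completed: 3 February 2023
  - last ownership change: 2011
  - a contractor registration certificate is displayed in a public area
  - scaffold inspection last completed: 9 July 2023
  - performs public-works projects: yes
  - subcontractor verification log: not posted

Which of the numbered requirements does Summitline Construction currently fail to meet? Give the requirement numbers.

1. contractor registration certificate present → met
2. scaffold inspection 95 days ago vs limit 90 → not met
3. condition 'performs work above three stories' holds; licensed crane operators 4 ≥ 2 → met
4. workers' compensation audit 431 days ago vs limit 365 → not met
5. subcontractor verification log absent → not met
6. fall-protection recertification 36 days ago vs limit 30 → not met
7. condition 'performs public-works projects' holds; equipment calibration 251 days ago vs limit 180 → not met
Not met: 2, 4, 5, 6, 7

2, 4, 5, 6, 7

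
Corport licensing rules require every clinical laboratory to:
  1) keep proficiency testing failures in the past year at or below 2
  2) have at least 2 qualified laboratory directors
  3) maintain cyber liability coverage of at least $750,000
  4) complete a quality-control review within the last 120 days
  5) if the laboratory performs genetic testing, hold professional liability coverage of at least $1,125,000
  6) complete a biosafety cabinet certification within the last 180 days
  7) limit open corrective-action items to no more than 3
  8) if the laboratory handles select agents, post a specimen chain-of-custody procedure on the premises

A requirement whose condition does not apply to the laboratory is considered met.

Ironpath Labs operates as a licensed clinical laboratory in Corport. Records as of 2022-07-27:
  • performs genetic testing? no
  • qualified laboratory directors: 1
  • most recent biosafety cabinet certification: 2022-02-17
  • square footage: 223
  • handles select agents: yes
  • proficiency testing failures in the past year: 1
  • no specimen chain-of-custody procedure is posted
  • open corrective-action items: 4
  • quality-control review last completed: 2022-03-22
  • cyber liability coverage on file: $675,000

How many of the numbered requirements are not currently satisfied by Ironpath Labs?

1. proficiency testing failures in the past year 1 ≤ 2 → met
2. qualified laboratory directors 1 < 2 → not met
3. cyber liability coverage $675,000 < $750,000 → not met
4. quality-control review 127 days ago vs limit 120 → not met
5. condition 'performs genetic testing' does not hold → requirement n/a → met
6. biosafety cabinet certification 160 days ago vs limit 180 → met
7. open corrective-action items 4 > 3 → not met
8. condition 'handles select agents' holds; specimen chain-of-custody procedure absent → not met
Not met: 5 of 8

5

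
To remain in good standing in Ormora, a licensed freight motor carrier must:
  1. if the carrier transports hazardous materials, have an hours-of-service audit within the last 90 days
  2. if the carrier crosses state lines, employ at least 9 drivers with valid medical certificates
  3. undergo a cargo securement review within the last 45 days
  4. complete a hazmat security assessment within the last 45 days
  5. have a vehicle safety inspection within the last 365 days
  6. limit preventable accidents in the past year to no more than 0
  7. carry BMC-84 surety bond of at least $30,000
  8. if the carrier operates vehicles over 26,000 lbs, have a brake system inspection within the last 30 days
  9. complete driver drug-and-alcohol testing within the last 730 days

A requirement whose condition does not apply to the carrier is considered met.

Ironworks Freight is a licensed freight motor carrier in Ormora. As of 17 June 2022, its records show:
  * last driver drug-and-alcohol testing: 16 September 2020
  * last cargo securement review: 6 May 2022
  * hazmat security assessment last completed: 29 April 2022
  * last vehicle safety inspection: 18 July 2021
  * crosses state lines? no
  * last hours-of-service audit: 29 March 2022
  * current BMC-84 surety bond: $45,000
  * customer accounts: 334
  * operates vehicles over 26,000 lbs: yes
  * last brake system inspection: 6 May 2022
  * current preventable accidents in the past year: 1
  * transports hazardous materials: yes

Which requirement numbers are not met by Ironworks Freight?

4, 6, 8

1. condition 'transports hazardous materials' holds; hours-of-service audit 80 days ago vs limit 90 → met
2. condition 'crosses state lines' does not hold → requirement n/a → met
3. cargo securement review 42 days ago vs limit 45 → met
4. hazmat security assessment 49 days ago vs limit 45 → not met
5. vehicle safety inspection 334 days ago vs limit 365 → met
6. preventable accidents in the past year 1 > 0 → not met
7. BMC-84 surety bond $45,000 ≥ $30,000 → met
8. condition 'operates vehicles over 26,000 lbs' holds; brake system inspection 42 days ago vs limit 30 → not met
9. driver drug-and-alcohol testing 639 days ago vs limit 730 → met
Not met: 4, 6, 8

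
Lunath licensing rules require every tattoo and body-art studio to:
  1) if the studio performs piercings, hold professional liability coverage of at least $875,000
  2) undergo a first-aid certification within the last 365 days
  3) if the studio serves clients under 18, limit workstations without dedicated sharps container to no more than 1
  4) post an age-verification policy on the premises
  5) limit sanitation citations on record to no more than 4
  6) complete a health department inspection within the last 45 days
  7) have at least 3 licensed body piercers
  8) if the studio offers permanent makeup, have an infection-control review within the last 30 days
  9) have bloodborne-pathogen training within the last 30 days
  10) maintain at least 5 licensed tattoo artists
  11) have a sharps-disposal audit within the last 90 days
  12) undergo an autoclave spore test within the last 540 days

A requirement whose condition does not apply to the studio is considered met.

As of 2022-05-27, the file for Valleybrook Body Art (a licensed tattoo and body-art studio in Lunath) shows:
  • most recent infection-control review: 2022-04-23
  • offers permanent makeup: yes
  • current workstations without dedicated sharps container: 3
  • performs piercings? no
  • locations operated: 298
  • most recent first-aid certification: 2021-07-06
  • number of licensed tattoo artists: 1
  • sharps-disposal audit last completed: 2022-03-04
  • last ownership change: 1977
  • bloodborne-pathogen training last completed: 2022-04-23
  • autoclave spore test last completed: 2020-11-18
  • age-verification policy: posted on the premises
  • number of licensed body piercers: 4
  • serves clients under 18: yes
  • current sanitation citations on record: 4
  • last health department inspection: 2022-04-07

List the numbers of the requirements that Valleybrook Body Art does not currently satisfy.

1. condition 'performs piercings' does not hold → requirement n/a → met
2. first-aid certification 325 days ago vs limit 365 → met
3. condition 'serves clients under 18' holds; workstations without dedicated sharps container 3 > 1 → not met
4. age-verification policy present → met
5. sanitation citations on record 4 ≤ 4 → met
6. health department inspection 50 days ago vs limit 45 → not met
7. licensed body piercers 4 ≥ 3 → met
8. condition 'offers permanent makeup' holds; infection-control review 34 days ago vs limit 30 → not met
9. bloodborne-pathogen training 34 days ago vs limit 30 → not met
10. licensed tattoo artists 1 < 5 → not met
11. sharps-disposal audit 84 days ago vs limit 90 → met
12. autoclave spore test 555 days ago vs limit 540 → not met
Not met: 3, 6, 8, 9, 10, 12

3, 6, 8, 9, 10, 12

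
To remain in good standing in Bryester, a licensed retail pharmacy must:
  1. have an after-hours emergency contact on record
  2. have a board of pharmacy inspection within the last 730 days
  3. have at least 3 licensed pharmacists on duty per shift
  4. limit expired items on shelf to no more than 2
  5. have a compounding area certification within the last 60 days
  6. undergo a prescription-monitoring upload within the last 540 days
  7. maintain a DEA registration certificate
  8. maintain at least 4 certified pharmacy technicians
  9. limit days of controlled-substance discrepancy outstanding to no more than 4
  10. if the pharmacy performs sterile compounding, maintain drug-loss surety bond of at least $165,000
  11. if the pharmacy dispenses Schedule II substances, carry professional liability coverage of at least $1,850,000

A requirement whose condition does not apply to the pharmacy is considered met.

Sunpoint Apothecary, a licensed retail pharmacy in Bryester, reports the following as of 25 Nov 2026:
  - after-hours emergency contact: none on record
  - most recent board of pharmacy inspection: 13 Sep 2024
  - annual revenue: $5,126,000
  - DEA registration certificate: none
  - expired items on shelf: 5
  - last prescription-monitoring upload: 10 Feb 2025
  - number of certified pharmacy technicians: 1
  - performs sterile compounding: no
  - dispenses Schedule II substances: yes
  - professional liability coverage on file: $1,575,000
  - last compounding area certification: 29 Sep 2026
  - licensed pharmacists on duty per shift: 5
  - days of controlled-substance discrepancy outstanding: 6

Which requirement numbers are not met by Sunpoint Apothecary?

1. after-hours emergency contact absent → not met
2. board of pharmacy inspection 803 days ago vs limit 730 → not met
3. licensed pharmacists on duty per shift 5 ≥ 3 → met
4. expired items on shelf 5 > 2 → not met
5. compounding area certification 57 days ago vs limit 60 → met
6. prescription-monitoring upload 653 days ago vs limit 540 → not met
7. DEA registration certificate absent → not met
8. certified pharmacy technicians 1 < 4 → not met
9. days of controlled-substance discrepancy outstanding 6 > 4 → not met
10. condition 'performs sterile compounding' does not hold → requirement n/a → met
11. condition 'dispenses Schedule II substances' holds; professional liability coverage $1,575,000 < $1,850,000 → not met
Not met: 1, 2, 4, 6, 7, 8, 9, 11

1, 2, 4, 6, 7, 8, 9, 11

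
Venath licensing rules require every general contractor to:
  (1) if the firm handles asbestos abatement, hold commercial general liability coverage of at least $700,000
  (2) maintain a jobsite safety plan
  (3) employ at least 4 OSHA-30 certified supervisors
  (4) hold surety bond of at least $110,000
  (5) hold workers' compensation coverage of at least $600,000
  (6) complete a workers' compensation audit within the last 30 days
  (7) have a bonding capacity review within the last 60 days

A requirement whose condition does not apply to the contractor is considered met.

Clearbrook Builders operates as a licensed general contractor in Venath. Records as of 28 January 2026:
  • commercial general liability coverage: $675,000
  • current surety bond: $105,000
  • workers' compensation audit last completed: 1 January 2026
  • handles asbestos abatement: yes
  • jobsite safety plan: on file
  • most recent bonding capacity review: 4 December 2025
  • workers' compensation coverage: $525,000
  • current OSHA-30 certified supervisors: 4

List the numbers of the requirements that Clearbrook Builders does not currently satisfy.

1. condition 'handles asbestos abatement' holds; commercial general liability coverage $675,000 < $700,000 → not met
2. jobsite safety plan present → met
3. OSHA-30 certified supervisors 4 ≥ 4 → met
4. surety bond $105,000 < $110,000 → not met
5. workers' compensation coverage $525,000 < $600,000 → not met
6. workers' compensation audit 27 days ago vs limit 30 → met
7. bonding capacity review 55 days ago vs limit 60 → met
Not met: 1, 4, 5

1, 4, 5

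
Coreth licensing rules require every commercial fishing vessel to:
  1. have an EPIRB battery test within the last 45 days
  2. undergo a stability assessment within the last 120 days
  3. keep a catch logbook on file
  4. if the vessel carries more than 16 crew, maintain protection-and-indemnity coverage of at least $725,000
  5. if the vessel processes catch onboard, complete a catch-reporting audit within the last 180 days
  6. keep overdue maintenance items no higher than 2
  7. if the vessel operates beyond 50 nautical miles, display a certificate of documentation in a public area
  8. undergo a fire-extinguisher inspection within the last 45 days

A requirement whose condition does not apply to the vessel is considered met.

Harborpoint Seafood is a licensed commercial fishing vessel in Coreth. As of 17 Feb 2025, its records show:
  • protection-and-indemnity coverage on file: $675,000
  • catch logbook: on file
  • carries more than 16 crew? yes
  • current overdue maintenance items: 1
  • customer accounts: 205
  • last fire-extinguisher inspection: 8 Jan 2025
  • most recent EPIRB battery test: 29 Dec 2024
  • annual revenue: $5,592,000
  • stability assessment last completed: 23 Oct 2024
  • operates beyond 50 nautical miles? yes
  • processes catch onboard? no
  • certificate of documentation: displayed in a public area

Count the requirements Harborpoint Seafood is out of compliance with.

1. EPIRB battery test 50 days ago vs limit 45 → not met
2. stability assessment 117 days ago vs limit 120 → met
3. catch logbook present → met
4. condition 'carries more than 16 crew' holds; protection-and-indemnity coverage $675,000 < $725,000 → not met
5. condition 'processes catch onboard' does not hold → requirement n/a → met
6. overdue maintenance items 1 ≤ 2 → met
7. condition 'operates beyond 50 nautical miles' holds; certificate of documentation present → met
8. fire-extinguisher inspection 40 days ago vs limit 45 → met
Not met: 2 of 8

2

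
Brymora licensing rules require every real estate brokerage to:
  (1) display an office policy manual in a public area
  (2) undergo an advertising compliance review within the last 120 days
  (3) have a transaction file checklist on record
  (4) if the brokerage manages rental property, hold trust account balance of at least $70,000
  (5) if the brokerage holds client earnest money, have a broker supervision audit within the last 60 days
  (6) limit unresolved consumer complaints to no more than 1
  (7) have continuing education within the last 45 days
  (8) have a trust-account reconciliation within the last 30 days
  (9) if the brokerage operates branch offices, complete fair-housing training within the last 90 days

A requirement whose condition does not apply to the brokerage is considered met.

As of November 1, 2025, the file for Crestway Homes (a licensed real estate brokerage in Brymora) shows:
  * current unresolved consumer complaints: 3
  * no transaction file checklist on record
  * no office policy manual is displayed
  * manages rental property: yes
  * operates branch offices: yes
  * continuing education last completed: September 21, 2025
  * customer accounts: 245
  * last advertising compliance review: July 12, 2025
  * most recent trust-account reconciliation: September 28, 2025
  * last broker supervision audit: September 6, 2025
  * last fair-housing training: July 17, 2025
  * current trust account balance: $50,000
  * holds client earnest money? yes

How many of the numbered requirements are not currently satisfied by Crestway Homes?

6

1. office policy manual absent → not met
2. advertising compliance review 112 days ago vs limit 120 → met
3. transaction file checklist absent → not met
4. condition 'manages rental property' holds; trust account balance $50,000 < $70,000 → not met
5. condition 'holds client earnest money' holds; broker supervision audit 56 days ago vs limit 60 → met
6. unresolved consumer complaints 3 > 1 → not met
7. continuing education 41 days ago vs limit 45 → met
8. trust-account reconciliation 34 days ago vs limit 30 → not met
9. condition 'operates branch offices' holds; fair-housing training 107 days ago vs limit 90 → not met
Not met: 6 of 9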